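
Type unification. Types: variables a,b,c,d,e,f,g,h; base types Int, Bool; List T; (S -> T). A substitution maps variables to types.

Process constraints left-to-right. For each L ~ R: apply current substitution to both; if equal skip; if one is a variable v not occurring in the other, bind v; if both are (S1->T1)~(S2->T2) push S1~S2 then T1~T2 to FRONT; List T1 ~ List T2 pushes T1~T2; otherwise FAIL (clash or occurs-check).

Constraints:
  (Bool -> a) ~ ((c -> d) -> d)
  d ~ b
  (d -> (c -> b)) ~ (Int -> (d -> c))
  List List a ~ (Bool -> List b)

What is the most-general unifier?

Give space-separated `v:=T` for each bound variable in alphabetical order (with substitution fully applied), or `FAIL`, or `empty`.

Answer: FAIL

Derivation:
step 1: unify (Bool -> a) ~ ((c -> d) -> d)  [subst: {-} | 3 pending]
  -> decompose arrow: push Bool~(c -> d), a~d
step 2: unify Bool ~ (c -> d)  [subst: {-} | 4 pending]
  clash: Bool vs (c -> d)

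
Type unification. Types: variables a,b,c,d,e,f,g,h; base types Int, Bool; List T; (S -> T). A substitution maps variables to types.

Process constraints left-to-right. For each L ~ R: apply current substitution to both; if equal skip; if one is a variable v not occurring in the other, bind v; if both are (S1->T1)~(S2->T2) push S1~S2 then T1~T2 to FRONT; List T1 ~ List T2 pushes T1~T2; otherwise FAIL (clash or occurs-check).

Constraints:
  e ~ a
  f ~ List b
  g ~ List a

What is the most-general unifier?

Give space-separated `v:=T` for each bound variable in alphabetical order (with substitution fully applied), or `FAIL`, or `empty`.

step 1: unify e ~ a  [subst: {-} | 2 pending]
  bind e := a
step 2: unify f ~ List b  [subst: {e:=a} | 1 pending]
  bind f := List b
step 3: unify g ~ List a  [subst: {e:=a, f:=List b} | 0 pending]
  bind g := List a

Answer: e:=a f:=List b g:=List a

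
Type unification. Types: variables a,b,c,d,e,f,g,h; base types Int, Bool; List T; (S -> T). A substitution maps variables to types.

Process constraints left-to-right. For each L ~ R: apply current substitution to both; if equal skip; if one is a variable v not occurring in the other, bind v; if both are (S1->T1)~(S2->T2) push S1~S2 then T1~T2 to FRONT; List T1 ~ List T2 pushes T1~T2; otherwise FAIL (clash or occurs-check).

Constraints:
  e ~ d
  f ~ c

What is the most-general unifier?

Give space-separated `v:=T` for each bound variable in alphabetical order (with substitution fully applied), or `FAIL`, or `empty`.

step 1: unify e ~ d  [subst: {-} | 1 pending]
  bind e := d
step 2: unify f ~ c  [subst: {e:=d} | 0 pending]
  bind f := c

Answer: e:=d f:=c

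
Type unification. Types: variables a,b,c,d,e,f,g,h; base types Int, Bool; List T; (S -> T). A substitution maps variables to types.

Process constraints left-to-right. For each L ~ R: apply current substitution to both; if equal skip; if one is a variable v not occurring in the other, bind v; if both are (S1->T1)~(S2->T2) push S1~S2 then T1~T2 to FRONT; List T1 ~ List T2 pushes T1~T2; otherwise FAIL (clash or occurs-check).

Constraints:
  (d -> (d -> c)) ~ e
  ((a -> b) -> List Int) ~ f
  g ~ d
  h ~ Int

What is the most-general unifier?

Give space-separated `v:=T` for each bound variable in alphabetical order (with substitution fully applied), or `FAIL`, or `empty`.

step 1: unify (d -> (d -> c)) ~ e  [subst: {-} | 3 pending]
  bind e := (d -> (d -> c))
step 2: unify ((a -> b) -> List Int) ~ f  [subst: {e:=(d -> (d -> c))} | 2 pending]
  bind f := ((a -> b) -> List Int)
step 3: unify g ~ d  [subst: {e:=(d -> (d -> c)), f:=((a -> b) -> List Int)} | 1 pending]
  bind g := d
step 4: unify h ~ Int  [subst: {e:=(d -> (d -> c)), f:=((a -> b) -> List Int), g:=d} | 0 pending]
  bind h := Int

Answer: e:=(d -> (d -> c)) f:=((a -> b) -> List Int) g:=d h:=Int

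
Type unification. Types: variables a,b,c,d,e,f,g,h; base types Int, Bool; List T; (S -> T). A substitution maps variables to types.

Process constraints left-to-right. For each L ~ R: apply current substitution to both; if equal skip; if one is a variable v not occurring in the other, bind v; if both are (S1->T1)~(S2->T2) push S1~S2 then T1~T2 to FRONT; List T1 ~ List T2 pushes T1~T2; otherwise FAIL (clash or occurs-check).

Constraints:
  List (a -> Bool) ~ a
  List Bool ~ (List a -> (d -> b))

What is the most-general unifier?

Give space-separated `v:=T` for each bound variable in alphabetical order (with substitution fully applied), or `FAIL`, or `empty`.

Answer: FAIL

Derivation:
step 1: unify List (a -> Bool) ~ a  [subst: {-} | 1 pending]
  occurs-check fail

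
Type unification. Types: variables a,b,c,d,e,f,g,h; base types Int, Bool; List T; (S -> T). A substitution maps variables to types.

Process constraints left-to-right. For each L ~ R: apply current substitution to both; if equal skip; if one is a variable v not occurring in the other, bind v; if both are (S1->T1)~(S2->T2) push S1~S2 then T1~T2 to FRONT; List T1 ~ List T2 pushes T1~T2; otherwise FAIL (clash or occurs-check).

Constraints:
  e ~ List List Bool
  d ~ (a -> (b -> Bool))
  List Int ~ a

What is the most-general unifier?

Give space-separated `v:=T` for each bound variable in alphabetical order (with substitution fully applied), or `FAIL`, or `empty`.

Answer: a:=List Int d:=(List Int -> (b -> Bool)) e:=List List Bool

Derivation:
step 1: unify e ~ List List Bool  [subst: {-} | 2 pending]
  bind e := List List Bool
step 2: unify d ~ (a -> (b -> Bool))  [subst: {e:=List List Bool} | 1 pending]
  bind d := (a -> (b -> Bool))
step 3: unify List Int ~ a  [subst: {e:=List List Bool, d:=(a -> (b -> Bool))} | 0 pending]
  bind a := List Int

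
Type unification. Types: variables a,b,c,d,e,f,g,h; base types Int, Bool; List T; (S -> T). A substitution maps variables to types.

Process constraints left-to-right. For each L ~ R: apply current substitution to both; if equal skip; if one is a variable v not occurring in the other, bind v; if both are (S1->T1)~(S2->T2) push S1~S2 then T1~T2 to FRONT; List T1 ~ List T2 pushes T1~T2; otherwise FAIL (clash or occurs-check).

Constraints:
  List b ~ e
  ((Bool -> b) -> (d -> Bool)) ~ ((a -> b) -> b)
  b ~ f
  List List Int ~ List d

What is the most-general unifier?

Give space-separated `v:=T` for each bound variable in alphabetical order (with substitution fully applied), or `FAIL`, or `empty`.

step 1: unify List b ~ e  [subst: {-} | 3 pending]
  bind e := List b
step 2: unify ((Bool -> b) -> (d -> Bool)) ~ ((a -> b) -> b)  [subst: {e:=List b} | 2 pending]
  -> decompose arrow: push (Bool -> b)~(a -> b), (d -> Bool)~b
step 3: unify (Bool -> b) ~ (a -> b)  [subst: {e:=List b} | 3 pending]
  -> decompose arrow: push Bool~a, b~b
step 4: unify Bool ~ a  [subst: {e:=List b} | 4 pending]
  bind a := Bool
step 5: unify b ~ b  [subst: {e:=List b, a:=Bool} | 3 pending]
  -> identical, skip
step 6: unify (d -> Bool) ~ b  [subst: {e:=List b, a:=Bool} | 2 pending]
  bind b := (d -> Bool)
step 7: unify (d -> Bool) ~ f  [subst: {e:=List b, a:=Bool, b:=(d -> Bool)} | 1 pending]
  bind f := (d -> Bool)
step 8: unify List List Int ~ List d  [subst: {e:=List b, a:=Bool, b:=(d -> Bool), f:=(d -> Bool)} | 0 pending]
  -> decompose List: push List Int~d
step 9: unify List Int ~ d  [subst: {e:=List b, a:=Bool, b:=(d -> Bool), f:=(d -> Bool)} | 0 pending]
  bind d := List Int

Answer: a:=Bool b:=(List Int -> Bool) d:=List Int e:=List (List Int -> Bool) f:=(List Int -> Bool)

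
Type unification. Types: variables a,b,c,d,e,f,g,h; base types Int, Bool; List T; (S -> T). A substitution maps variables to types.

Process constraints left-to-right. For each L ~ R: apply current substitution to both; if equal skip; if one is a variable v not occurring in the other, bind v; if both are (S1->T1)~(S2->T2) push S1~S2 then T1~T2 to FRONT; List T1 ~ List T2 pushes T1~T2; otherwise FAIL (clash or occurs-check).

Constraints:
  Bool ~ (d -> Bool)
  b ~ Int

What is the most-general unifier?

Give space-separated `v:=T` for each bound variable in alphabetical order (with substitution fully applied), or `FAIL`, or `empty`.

step 1: unify Bool ~ (d -> Bool)  [subst: {-} | 1 pending]
  clash: Bool vs (d -> Bool)

Answer: FAIL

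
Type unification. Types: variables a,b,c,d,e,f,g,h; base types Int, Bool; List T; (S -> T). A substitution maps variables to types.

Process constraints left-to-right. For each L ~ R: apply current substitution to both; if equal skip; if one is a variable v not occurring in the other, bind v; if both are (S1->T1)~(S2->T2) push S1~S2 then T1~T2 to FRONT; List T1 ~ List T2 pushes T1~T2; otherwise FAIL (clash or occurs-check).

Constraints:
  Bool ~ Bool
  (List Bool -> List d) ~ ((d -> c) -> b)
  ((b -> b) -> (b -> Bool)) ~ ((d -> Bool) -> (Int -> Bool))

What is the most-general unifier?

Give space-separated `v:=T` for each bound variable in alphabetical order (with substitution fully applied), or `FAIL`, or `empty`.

Answer: FAIL

Derivation:
step 1: unify Bool ~ Bool  [subst: {-} | 2 pending]
  -> identical, skip
step 2: unify (List Bool -> List d) ~ ((d -> c) -> b)  [subst: {-} | 1 pending]
  -> decompose arrow: push List Bool~(d -> c), List d~b
step 3: unify List Bool ~ (d -> c)  [subst: {-} | 2 pending]
  clash: List Bool vs (d -> c)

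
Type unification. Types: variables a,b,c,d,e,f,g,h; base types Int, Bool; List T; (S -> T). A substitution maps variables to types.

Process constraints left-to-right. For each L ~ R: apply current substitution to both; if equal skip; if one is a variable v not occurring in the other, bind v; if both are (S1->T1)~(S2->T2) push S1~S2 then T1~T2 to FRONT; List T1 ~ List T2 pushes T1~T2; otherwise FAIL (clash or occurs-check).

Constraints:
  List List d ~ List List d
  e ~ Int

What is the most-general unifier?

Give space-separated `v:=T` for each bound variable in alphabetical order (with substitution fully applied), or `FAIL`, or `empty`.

Answer: e:=Int

Derivation:
step 1: unify List List d ~ List List d  [subst: {-} | 1 pending]
  -> identical, skip
step 2: unify e ~ Int  [subst: {-} | 0 pending]
  bind e := Int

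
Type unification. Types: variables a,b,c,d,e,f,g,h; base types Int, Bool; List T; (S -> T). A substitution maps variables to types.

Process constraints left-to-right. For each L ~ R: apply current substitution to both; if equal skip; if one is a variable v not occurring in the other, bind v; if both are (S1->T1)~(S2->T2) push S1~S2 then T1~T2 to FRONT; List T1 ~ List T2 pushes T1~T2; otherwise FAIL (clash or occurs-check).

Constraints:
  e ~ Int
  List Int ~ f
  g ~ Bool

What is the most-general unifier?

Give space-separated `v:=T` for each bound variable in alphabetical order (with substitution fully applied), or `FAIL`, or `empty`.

Answer: e:=Int f:=List Int g:=Bool

Derivation:
step 1: unify e ~ Int  [subst: {-} | 2 pending]
  bind e := Int
step 2: unify List Int ~ f  [subst: {e:=Int} | 1 pending]
  bind f := List Int
step 3: unify g ~ Bool  [subst: {e:=Int, f:=List Int} | 0 pending]
  bind g := Bool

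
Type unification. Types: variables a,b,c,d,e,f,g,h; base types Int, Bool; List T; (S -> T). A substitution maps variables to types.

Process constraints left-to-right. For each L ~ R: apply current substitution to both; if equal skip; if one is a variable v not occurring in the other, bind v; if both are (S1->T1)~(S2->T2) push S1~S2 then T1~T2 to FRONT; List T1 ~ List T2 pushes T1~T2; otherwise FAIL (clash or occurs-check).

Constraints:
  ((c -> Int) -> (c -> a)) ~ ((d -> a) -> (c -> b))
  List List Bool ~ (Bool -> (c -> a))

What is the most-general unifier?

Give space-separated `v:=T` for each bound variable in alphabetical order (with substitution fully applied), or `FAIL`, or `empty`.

step 1: unify ((c -> Int) -> (c -> a)) ~ ((d -> a) -> (c -> b))  [subst: {-} | 1 pending]
  -> decompose arrow: push (c -> Int)~(d -> a), (c -> a)~(c -> b)
step 2: unify (c -> Int) ~ (d -> a)  [subst: {-} | 2 pending]
  -> decompose arrow: push c~d, Int~a
step 3: unify c ~ d  [subst: {-} | 3 pending]
  bind c := d
step 4: unify Int ~ a  [subst: {c:=d} | 2 pending]
  bind a := Int
step 5: unify (d -> Int) ~ (d -> b)  [subst: {c:=d, a:=Int} | 1 pending]
  -> decompose arrow: push d~d, Int~b
step 6: unify d ~ d  [subst: {c:=d, a:=Int} | 2 pending]
  -> identical, skip
step 7: unify Int ~ b  [subst: {c:=d, a:=Int} | 1 pending]
  bind b := Int
step 8: unify List List Bool ~ (Bool -> (d -> Int))  [subst: {c:=d, a:=Int, b:=Int} | 0 pending]
  clash: List List Bool vs (Bool -> (d -> Int))

Answer: FAIL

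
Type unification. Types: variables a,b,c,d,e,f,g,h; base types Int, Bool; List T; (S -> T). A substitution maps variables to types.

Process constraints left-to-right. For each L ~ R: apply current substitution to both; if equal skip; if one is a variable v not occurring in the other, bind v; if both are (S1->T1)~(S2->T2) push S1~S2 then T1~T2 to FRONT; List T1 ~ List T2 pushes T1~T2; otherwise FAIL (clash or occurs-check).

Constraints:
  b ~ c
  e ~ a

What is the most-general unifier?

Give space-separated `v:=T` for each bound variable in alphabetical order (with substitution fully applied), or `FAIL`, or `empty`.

Answer: b:=c e:=a

Derivation:
step 1: unify b ~ c  [subst: {-} | 1 pending]
  bind b := c
step 2: unify e ~ a  [subst: {b:=c} | 0 pending]
  bind e := a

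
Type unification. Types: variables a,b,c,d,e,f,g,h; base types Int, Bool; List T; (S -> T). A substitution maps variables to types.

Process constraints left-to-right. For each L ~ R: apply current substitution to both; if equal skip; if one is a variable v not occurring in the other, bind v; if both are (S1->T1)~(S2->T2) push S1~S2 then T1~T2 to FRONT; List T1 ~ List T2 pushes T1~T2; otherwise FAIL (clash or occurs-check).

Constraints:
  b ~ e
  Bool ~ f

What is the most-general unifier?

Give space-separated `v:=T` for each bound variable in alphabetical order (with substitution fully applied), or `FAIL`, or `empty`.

Answer: b:=e f:=Bool

Derivation:
step 1: unify b ~ e  [subst: {-} | 1 pending]
  bind b := e
step 2: unify Bool ~ f  [subst: {b:=e} | 0 pending]
  bind f := Bool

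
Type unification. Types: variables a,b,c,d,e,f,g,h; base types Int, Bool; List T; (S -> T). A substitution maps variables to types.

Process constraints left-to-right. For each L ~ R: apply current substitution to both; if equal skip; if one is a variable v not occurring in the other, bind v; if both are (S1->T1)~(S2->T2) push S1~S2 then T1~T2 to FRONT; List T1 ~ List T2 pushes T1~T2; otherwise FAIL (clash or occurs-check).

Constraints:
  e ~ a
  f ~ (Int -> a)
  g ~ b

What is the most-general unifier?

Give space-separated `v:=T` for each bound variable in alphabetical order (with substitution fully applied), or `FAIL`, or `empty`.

Answer: e:=a f:=(Int -> a) g:=b

Derivation:
step 1: unify e ~ a  [subst: {-} | 2 pending]
  bind e := a
step 2: unify f ~ (Int -> a)  [subst: {e:=a} | 1 pending]
  bind f := (Int -> a)
step 3: unify g ~ b  [subst: {e:=a, f:=(Int -> a)} | 0 pending]
  bind g := b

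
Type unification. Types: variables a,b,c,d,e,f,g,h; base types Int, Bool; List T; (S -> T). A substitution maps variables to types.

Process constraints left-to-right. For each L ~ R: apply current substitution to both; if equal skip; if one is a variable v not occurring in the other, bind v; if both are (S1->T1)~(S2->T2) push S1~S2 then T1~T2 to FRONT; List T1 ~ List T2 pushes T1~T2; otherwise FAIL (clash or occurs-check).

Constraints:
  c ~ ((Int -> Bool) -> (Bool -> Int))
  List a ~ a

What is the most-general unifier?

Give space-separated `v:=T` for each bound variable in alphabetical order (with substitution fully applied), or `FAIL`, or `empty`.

step 1: unify c ~ ((Int -> Bool) -> (Bool -> Int))  [subst: {-} | 1 pending]
  bind c := ((Int -> Bool) -> (Bool -> Int))
step 2: unify List a ~ a  [subst: {c:=((Int -> Bool) -> (Bool -> Int))} | 0 pending]
  occurs-check fail

Answer: FAIL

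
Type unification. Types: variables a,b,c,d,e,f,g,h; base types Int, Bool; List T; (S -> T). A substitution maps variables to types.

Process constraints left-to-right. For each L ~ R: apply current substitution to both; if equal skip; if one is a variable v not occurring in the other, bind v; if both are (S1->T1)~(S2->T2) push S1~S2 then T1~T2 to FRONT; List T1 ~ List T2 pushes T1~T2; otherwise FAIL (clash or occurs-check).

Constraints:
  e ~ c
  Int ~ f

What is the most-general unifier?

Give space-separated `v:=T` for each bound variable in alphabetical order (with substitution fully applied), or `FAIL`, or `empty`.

Answer: e:=c f:=Int

Derivation:
step 1: unify e ~ c  [subst: {-} | 1 pending]
  bind e := c
step 2: unify Int ~ f  [subst: {e:=c} | 0 pending]
  bind f := Int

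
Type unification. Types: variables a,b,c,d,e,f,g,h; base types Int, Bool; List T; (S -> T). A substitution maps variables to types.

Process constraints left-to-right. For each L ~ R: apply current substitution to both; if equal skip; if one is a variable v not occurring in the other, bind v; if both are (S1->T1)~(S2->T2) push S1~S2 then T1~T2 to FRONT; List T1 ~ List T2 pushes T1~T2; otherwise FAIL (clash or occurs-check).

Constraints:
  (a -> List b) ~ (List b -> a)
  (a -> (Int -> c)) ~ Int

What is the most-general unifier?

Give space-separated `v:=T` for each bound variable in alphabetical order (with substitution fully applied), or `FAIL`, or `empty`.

step 1: unify (a -> List b) ~ (List b -> a)  [subst: {-} | 1 pending]
  -> decompose arrow: push a~List b, List b~a
step 2: unify a ~ List b  [subst: {-} | 2 pending]
  bind a := List b
step 3: unify List b ~ List b  [subst: {a:=List b} | 1 pending]
  -> identical, skip
step 4: unify (List b -> (Int -> c)) ~ Int  [subst: {a:=List b} | 0 pending]
  clash: (List b -> (Int -> c)) vs Int

Answer: FAIL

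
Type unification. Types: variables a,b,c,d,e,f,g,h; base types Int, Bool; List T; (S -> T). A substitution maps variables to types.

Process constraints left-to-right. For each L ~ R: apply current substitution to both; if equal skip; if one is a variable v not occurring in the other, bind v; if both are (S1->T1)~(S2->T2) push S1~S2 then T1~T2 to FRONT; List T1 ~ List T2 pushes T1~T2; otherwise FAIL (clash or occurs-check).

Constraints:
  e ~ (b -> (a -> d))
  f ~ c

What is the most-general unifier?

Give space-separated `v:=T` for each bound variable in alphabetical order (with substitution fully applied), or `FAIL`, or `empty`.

step 1: unify e ~ (b -> (a -> d))  [subst: {-} | 1 pending]
  bind e := (b -> (a -> d))
step 2: unify f ~ c  [subst: {e:=(b -> (a -> d))} | 0 pending]
  bind f := c

Answer: e:=(b -> (a -> d)) f:=c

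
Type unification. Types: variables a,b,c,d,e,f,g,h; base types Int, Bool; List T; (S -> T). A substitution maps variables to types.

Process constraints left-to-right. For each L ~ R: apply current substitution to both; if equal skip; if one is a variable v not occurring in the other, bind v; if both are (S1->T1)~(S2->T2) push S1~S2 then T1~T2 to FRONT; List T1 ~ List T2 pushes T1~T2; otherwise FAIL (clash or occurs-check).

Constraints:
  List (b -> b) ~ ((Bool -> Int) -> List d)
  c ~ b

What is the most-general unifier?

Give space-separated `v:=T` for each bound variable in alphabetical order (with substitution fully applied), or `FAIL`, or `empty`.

step 1: unify List (b -> b) ~ ((Bool -> Int) -> List d)  [subst: {-} | 1 pending]
  clash: List (b -> b) vs ((Bool -> Int) -> List d)

Answer: FAIL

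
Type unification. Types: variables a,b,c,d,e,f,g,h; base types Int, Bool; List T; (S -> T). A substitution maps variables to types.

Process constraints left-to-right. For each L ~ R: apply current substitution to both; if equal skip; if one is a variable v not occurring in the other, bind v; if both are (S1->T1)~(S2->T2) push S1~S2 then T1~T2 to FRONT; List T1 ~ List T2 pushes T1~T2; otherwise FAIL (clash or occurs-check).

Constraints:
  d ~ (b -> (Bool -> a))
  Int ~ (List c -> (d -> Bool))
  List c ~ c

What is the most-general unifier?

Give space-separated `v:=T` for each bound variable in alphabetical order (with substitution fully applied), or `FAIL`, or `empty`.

Answer: FAIL

Derivation:
step 1: unify d ~ (b -> (Bool -> a))  [subst: {-} | 2 pending]
  bind d := (b -> (Bool -> a))
step 2: unify Int ~ (List c -> ((b -> (Bool -> a)) -> Bool))  [subst: {d:=(b -> (Bool -> a))} | 1 pending]
  clash: Int vs (List c -> ((b -> (Bool -> a)) -> Bool))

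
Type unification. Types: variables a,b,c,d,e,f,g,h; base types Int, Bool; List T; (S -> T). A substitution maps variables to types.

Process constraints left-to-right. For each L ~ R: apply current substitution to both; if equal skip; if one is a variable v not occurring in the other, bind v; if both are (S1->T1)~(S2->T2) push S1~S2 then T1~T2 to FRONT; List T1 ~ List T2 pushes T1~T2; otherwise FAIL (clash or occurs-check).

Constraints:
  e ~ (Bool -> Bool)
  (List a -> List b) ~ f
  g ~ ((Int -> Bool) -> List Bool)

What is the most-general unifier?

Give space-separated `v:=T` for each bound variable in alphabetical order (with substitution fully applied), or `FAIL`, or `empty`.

Answer: e:=(Bool -> Bool) f:=(List a -> List b) g:=((Int -> Bool) -> List Bool)

Derivation:
step 1: unify e ~ (Bool -> Bool)  [subst: {-} | 2 pending]
  bind e := (Bool -> Bool)
step 2: unify (List a -> List b) ~ f  [subst: {e:=(Bool -> Bool)} | 1 pending]
  bind f := (List a -> List b)
step 3: unify g ~ ((Int -> Bool) -> List Bool)  [subst: {e:=(Bool -> Bool), f:=(List a -> List b)} | 0 pending]
  bind g := ((Int -> Bool) -> List Bool)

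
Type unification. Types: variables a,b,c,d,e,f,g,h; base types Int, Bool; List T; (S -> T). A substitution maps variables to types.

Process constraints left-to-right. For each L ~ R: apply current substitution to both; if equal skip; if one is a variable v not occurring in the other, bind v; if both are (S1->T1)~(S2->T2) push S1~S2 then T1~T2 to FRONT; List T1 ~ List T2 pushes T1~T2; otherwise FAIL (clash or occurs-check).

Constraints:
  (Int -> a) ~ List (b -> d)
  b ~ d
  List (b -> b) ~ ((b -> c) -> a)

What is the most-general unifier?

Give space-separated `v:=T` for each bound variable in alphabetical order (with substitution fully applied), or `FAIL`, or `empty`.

Answer: FAIL

Derivation:
step 1: unify (Int -> a) ~ List (b -> d)  [subst: {-} | 2 pending]
  clash: (Int -> a) vs List (b -> d)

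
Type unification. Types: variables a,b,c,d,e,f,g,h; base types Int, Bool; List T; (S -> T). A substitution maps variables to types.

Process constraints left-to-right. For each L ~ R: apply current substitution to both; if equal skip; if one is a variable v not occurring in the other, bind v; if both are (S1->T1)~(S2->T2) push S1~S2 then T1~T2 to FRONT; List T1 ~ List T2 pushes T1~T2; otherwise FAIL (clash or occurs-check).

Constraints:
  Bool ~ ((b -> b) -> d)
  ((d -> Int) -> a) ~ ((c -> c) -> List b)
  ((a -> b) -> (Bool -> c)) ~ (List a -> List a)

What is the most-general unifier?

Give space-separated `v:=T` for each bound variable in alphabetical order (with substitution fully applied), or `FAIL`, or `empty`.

step 1: unify Bool ~ ((b -> b) -> d)  [subst: {-} | 2 pending]
  clash: Bool vs ((b -> b) -> d)

Answer: FAIL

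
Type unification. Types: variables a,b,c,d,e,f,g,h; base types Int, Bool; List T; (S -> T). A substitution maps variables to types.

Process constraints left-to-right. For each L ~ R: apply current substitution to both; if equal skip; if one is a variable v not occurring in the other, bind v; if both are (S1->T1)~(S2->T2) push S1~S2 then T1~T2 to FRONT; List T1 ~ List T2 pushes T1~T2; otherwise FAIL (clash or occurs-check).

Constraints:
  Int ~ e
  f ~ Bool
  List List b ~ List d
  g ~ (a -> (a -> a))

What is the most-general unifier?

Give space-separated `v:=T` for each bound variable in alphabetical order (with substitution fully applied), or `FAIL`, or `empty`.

Answer: d:=List b e:=Int f:=Bool g:=(a -> (a -> a))

Derivation:
step 1: unify Int ~ e  [subst: {-} | 3 pending]
  bind e := Int
step 2: unify f ~ Bool  [subst: {e:=Int} | 2 pending]
  bind f := Bool
step 3: unify List List b ~ List d  [subst: {e:=Int, f:=Bool} | 1 pending]
  -> decompose List: push List b~d
step 4: unify List b ~ d  [subst: {e:=Int, f:=Bool} | 1 pending]
  bind d := List b
step 5: unify g ~ (a -> (a -> a))  [subst: {e:=Int, f:=Bool, d:=List b} | 0 pending]
  bind g := (a -> (a -> a))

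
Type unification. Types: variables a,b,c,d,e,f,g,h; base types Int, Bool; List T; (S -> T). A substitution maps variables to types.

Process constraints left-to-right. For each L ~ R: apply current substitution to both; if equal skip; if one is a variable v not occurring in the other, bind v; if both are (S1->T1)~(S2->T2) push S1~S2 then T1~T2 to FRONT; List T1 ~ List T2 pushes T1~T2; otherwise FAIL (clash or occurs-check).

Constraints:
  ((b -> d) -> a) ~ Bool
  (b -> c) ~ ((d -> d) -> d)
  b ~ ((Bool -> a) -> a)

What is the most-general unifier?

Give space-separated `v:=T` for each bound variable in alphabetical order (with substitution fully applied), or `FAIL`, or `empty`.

Answer: FAIL

Derivation:
step 1: unify ((b -> d) -> a) ~ Bool  [subst: {-} | 2 pending]
  clash: ((b -> d) -> a) vs Bool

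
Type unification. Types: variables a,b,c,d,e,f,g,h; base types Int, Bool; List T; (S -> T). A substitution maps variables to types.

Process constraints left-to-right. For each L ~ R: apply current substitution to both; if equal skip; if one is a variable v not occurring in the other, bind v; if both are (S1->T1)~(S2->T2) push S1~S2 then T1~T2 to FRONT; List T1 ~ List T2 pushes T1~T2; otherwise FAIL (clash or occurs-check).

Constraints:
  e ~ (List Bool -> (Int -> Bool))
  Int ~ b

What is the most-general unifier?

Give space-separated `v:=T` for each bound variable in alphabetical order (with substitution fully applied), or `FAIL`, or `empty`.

step 1: unify e ~ (List Bool -> (Int -> Bool))  [subst: {-} | 1 pending]
  bind e := (List Bool -> (Int -> Bool))
step 2: unify Int ~ b  [subst: {e:=(List Bool -> (Int -> Bool))} | 0 pending]
  bind b := Int

Answer: b:=Int e:=(List Bool -> (Int -> Bool))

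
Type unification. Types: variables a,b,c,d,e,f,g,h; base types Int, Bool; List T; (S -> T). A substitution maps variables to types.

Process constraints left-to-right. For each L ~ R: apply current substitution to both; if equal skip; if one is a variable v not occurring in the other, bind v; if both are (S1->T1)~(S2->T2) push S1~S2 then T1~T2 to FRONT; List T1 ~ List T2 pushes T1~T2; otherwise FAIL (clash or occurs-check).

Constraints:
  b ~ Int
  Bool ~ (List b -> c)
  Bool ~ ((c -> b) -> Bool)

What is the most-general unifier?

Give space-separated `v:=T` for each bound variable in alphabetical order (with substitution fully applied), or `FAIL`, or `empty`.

step 1: unify b ~ Int  [subst: {-} | 2 pending]
  bind b := Int
step 2: unify Bool ~ (List Int -> c)  [subst: {b:=Int} | 1 pending]
  clash: Bool vs (List Int -> c)

Answer: FAIL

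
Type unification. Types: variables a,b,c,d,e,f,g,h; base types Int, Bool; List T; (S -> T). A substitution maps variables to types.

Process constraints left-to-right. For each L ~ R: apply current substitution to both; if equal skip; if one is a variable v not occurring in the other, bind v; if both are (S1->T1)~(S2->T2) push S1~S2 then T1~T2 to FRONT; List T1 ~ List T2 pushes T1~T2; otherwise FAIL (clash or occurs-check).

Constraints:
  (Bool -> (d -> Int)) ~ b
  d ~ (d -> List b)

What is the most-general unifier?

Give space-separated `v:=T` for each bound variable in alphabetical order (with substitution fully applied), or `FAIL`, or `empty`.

step 1: unify (Bool -> (d -> Int)) ~ b  [subst: {-} | 1 pending]
  bind b := (Bool -> (d -> Int))
step 2: unify d ~ (d -> List (Bool -> (d -> Int)))  [subst: {b:=(Bool -> (d -> Int))} | 0 pending]
  occurs-check fail: d in (d -> List (Bool -> (d -> Int)))

Answer: FAIL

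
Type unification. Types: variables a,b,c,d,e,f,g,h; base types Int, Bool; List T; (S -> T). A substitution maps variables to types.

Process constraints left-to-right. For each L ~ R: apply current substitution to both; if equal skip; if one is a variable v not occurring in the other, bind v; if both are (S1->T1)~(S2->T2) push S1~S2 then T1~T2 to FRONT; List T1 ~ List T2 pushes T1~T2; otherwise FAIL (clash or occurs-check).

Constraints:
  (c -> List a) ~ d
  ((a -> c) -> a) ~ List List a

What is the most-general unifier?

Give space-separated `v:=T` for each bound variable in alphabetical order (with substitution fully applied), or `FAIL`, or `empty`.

step 1: unify (c -> List a) ~ d  [subst: {-} | 1 pending]
  bind d := (c -> List a)
step 2: unify ((a -> c) -> a) ~ List List a  [subst: {d:=(c -> List a)} | 0 pending]
  clash: ((a -> c) -> a) vs List List a

Answer: FAIL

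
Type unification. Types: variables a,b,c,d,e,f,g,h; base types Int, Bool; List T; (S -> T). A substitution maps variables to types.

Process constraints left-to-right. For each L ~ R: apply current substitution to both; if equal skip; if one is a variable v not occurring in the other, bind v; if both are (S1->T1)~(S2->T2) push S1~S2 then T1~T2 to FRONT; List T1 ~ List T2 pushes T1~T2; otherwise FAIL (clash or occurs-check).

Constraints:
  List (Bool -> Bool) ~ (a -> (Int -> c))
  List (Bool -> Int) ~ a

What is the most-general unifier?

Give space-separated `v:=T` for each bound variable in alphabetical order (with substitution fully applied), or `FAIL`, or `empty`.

Answer: FAIL

Derivation:
step 1: unify List (Bool -> Bool) ~ (a -> (Int -> c))  [subst: {-} | 1 pending]
  clash: List (Bool -> Bool) vs (a -> (Int -> c))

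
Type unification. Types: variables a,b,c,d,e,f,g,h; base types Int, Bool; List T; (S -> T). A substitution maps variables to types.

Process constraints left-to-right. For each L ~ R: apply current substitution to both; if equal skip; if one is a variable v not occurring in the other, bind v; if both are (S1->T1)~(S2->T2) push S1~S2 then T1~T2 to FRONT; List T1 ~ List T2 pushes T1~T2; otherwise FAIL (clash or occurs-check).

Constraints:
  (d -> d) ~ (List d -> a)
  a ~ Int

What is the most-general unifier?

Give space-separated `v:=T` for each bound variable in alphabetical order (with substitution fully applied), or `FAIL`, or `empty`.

step 1: unify (d -> d) ~ (List d -> a)  [subst: {-} | 1 pending]
  -> decompose arrow: push d~List d, d~a
step 2: unify d ~ List d  [subst: {-} | 2 pending]
  occurs-check fail: d in List d

Answer: FAIL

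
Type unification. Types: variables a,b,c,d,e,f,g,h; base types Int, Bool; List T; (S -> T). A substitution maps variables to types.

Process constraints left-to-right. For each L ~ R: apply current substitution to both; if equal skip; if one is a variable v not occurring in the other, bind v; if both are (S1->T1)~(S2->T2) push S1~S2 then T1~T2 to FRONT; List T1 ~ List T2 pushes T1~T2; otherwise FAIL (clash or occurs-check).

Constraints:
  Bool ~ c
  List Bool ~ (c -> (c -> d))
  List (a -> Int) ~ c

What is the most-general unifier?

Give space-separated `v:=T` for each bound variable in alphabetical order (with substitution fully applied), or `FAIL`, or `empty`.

Answer: FAIL

Derivation:
step 1: unify Bool ~ c  [subst: {-} | 2 pending]
  bind c := Bool
step 2: unify List Bool ~ (Bool -> (Bool -> d))  [subst: {c:=Bool} | 1 pending]
  clash: List Bool vs (Bool -> (Bool -> d))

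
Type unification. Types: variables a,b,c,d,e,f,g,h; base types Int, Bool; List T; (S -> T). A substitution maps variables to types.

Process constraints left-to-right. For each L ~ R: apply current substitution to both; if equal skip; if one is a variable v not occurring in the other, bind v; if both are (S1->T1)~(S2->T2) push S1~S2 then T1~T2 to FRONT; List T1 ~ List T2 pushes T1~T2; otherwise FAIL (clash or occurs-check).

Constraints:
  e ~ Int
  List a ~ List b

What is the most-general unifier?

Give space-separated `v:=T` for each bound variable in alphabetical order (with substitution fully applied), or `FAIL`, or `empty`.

step 1: unify e ~ Int  [subst: {-} | 1 pending]
  bind e := Int
step 2: unify List a ~ List b  [subst: {e:=Int} | 0 pending]
  -> decompose List: push a~b
step 3: unify a ~ b  [subst: {e:=Int} | 0 pending]
  bind a := b

Answer: a:=b e:=Int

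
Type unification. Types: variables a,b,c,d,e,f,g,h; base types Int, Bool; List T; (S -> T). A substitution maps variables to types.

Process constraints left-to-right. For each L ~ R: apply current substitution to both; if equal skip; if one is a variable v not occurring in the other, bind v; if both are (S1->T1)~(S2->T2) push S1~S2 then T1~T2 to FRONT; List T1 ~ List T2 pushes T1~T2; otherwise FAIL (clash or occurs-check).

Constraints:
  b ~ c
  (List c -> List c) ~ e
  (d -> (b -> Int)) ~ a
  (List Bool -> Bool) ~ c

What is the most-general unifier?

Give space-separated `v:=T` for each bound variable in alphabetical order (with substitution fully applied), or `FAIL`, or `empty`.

Answer: a:=(d -> ((List Bool -> Bool) -> Int)) b:=(List Bool -> Bool) c:=(List Bool -> Bool) e:=(List (List Bool -> Bool) -> List (List Bool -> Bool))

Derivation:
step 1: unify b ~ c  [subst: {-} | 3 pending]
  bind b := c
step 2: unify (List c -> List c) ~ e  [subst: {b:=c} | 2 pending]
  bind e := (List c -> List c)
step 3: unify (d -> (c -> Int)) ~ a  [subst: {b:=c, e:=(List c -> List c)} | 1 pending]
  bind a := (d -> (c -> Int))
step 4: unify (List Bool -> Bool) ~ c  [subst: {b:=c, e:=(List c -> List c), a:=(d -> (c -> Int))} | 0 pending]
  bind c := (List Bool -> Bool)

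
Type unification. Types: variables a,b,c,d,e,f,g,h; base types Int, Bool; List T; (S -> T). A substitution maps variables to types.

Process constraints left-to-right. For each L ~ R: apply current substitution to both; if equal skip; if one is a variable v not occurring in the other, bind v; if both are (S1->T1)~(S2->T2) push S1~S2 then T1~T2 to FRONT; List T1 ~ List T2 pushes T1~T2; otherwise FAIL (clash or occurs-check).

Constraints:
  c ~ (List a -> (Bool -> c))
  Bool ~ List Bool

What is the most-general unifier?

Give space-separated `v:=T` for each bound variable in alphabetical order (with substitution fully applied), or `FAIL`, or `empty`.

Answer: FAIL

Derivation:
step 1: unify c ~ (List a -> (Bool -> c))  [subst: {-} | 1 pending]
  occurs-check fail: c in (List a -> (Bool -> c))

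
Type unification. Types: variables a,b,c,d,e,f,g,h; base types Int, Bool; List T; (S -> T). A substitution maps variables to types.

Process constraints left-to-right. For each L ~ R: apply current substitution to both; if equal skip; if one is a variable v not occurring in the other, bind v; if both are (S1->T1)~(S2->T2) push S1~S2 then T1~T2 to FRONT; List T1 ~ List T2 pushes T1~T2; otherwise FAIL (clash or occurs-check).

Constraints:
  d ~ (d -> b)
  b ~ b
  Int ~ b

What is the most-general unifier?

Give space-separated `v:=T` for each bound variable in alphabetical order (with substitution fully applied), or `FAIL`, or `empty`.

Answer: FAIL

Derivation:
step 1: unify d ~ (d -> b)  [subst: {-} | 2 pending]
  occurs-check fail: d in (d -> b)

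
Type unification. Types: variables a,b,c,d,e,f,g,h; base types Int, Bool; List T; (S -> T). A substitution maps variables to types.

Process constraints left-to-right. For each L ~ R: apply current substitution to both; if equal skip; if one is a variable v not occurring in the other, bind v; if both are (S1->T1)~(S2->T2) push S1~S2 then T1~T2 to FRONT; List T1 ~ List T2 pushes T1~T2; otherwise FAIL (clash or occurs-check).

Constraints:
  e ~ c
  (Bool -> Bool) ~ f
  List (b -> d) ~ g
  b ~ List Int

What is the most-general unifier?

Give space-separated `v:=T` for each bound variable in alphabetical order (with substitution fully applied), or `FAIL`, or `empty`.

step 1: unify e ~ c  [subst: {-} | 3 pending]
  bind e := c
step 2: unify (Bool -> Bool) ~ f  [subst: {e:=c} | 2 pending]
  bind f := (Bool -> Bool)
step 3: unify List (b -> d) ~ g  [subst: {e:=c, f:=(Bool -> Bool)} | 1 pending]
  bind g := List (b -> d)
step 4: unify b ~ List Int  [subst: {e:=c, f:=(Bool -> Bool), g:=List (b -> d)} | 0 pending]
  bind b := List Int

Answer: b:=List Int e:=c f:=(Bool -> Bool) g:=List (List Int -> d)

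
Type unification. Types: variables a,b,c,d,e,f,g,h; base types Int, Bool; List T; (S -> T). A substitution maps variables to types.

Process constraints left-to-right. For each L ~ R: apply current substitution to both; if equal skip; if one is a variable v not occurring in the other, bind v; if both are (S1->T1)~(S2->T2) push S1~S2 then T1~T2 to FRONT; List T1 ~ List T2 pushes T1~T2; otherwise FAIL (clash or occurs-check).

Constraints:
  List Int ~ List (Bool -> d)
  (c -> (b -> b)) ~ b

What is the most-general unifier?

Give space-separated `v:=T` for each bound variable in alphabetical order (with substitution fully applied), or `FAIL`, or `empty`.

step 1: unify List Int ~ List (Bool -> d)  [subst: {-} | 1 pending]
  -> decompose List: push Int~(Bool -> d)
step 2: unify Int ~ (Bool -> d)  [subst: {-} | 1 pending]
  clash: Int vs (Bool -> d)

Answer: FAIL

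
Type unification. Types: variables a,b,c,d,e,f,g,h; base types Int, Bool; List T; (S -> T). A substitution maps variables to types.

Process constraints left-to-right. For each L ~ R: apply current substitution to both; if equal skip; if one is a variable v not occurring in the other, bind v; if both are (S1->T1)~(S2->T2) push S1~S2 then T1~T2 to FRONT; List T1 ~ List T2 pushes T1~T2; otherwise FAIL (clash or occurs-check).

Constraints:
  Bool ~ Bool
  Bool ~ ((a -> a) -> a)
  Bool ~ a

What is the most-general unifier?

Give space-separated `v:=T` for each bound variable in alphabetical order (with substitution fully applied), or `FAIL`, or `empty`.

Answer: FAIL

Derivation:
step 1: unify Bool ~ Bool  [subst: {-} | 2 pending]
  -> identical, skip
step 2: unify Bool ~ ((a -> a) -> a)  [subst: {-} | 1 pending]
  clash: Bool vs ((a -> a) -> a)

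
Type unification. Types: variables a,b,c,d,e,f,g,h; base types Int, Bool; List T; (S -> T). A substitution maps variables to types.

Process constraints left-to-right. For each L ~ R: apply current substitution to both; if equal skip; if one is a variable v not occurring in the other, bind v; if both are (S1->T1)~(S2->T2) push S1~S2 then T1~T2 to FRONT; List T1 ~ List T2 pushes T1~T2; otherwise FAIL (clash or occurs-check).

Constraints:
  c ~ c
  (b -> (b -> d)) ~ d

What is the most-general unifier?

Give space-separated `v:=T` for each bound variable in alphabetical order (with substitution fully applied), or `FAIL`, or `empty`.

step 1: unify c ~ c  [subst: {-} | 1 pending]
  -> identical, skip
step 2: unify (b -> (b -> d)) ~ d  [subst: {-} | 0 pending]
  occurs-check fail

Answer: FAIL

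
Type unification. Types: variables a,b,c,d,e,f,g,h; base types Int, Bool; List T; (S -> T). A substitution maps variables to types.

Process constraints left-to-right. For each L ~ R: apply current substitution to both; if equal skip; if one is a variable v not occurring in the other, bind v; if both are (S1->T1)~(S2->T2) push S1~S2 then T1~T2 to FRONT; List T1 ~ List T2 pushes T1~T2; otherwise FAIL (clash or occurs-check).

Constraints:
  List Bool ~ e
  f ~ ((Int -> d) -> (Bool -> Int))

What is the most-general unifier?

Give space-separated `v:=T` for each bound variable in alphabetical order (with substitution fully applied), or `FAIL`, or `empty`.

Answer: e:=List Bool f:=((Int -> d) -> (Bool -> Int))

Derivation:
step 1: unify List Bool ~ e  [subst: {-} | 1 pending]
  bind e := List Bool
step 2: unify f ~ ((Int -> d) -> (Bool -> Int))  [subst: {e:=List Bool} | 0 pending]
  bind f := ((Int -> d) -> (Bool -> Int))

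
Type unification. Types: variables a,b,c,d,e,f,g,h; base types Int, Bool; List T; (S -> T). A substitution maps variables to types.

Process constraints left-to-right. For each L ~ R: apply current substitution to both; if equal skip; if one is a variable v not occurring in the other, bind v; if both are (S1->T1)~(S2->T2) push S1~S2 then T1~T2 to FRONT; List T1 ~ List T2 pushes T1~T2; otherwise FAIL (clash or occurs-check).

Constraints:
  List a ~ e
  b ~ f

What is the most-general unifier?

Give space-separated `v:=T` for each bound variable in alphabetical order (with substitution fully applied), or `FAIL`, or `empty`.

step 1: unify List a ~ e  [subst: {-} | 1 pending]
  bind e := List a
step 2: unify b ~ f  [subst: {e:=List a} | 0 pending]
  bind b := f

Answer: b:=f e:=List a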